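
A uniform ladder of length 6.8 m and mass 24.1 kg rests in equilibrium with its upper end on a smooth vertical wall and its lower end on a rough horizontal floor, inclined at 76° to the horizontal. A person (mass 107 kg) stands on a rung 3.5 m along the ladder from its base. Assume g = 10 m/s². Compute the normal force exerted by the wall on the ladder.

N_wall ≈ 167 N

Torques about the foot: N_wall · 6.8 sin 76° = 24.1×10×3.4 cos 76° + 107×10×3.5 cos 76° → N_wall = 167.36 N.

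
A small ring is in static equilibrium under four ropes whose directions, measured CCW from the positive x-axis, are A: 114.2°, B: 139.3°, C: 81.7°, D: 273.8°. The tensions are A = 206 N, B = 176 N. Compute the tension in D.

Resolve: ΣF_x = 206 cos 114.2° + 176 cos 139.3° + T_C cos 81.7° + T_D cos 273.8° = 0.
        ΣF_y = 206 sin 114.2° + 176 sin 139.3° + T_C sin 81.7° + T_D sin 273.8° = 0.
The known terms sum to (-217.9, 302.7) N, so 0.1444 T_C + 0.0663 T_D = 217.9 and 0.9895 T_C − 0.9978 T_D = -302.7.
Solving simultaneously: T_C = 941.4 N, T_D = 1237 N.

T_D ≈ 1240 N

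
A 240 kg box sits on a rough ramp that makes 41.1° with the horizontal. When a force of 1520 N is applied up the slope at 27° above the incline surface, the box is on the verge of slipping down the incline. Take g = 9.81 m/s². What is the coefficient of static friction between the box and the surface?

μ ≈ 0.178

On the verge of sliding down the incline, friction is at its maximum μN and acts up the slope.
Perpendicular to incline: N = W cos 41.1° − P sin 27° = 1774 − 690.1 = 1084 N.
Along incline: P cos 27° + μN = W sin 41.1° → μ = (W sin 41.1° − P cos 27°) / N = 0.1784.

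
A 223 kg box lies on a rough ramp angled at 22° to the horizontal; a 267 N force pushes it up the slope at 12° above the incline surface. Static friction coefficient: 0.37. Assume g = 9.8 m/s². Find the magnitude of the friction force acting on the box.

f ≈ 557 N

Axes along / perpendicular to the incline. W sin 22° = 818.7 N down-slope; W cos 22° = 2026 N into the surface.
Perpendicular: N = W cos 22° − P sin 12° = 2026 − 55.51 = 1971 N.
Along incline: P cos 12° + f = W sin 22° (friction acts up-slope) → f = 818.7 − 261.2 = 557.5 N.
|f| = 557.5 N ≤ μN = 729.2 N, so the box is indeed static.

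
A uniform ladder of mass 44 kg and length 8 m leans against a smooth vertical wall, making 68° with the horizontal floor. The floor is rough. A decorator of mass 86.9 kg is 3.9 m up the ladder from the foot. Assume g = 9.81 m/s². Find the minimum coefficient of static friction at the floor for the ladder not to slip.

ΣF_y = 0: N_floor = 44×9.81 + 86.9×9.81 = 1284.1 N.
Torques about the foot: N_wall · 8 sin 68° = 44×9.81×4 cos 68° + 86.9×9.81×3.9 cos 68° → N_wall = 255.11 N.
ΣF_x = 0: f_floor = N_wall = 255.11 N.
μ_min = f_floor / N_floor = 255.11 / 1284.1 = 0.1987.

μ_min ≈ 0.199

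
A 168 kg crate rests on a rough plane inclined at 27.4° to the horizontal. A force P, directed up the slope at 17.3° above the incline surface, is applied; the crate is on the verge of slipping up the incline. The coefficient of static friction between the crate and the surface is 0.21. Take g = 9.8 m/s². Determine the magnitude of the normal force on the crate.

N ≈ 1150 N

On the verge of sliding up the incline, friction equals μN and acts down the slope.
Perpendicular: N + P sin 17.3° = W cos 27.4° = 1462 N.
Along incline: P cos 17.3° = W sin 27.4° + μN  with W sin 27.4° = 757.7 N.
Solving the pair for P and N: P = 1047 N, N = 1150 N (and f = μN = 241.6 N).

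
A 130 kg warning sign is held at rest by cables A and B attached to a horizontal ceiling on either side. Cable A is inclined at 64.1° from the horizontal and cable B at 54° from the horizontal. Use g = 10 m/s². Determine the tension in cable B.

Weight W = 130 × 10 = 1300 N acts straight down.
Horizontal: T_A cos 64.1° = T_B cos 54°  →  T_A = 1.346 T_B.
Vertical: T_A sin 64.1° + T_B sin 54° = 1300.
Substituting the horizontal relation into the vertical equation gives 2.02 T_B = 1300, so T_B = 643.7 N.

T_B ≈ 644 N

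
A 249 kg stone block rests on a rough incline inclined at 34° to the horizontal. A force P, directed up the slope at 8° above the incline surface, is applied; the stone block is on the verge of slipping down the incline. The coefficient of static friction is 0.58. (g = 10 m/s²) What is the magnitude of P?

P ≈ 214 N

On the verge of sliding down the incline, friction equals μN and acts up the slope.
Perpendicular: N + P sin 8° = W cos 34° = 2064 N.
Along incline: P cos 8° + μN = W sin 34° with W sin 34° = 1392 N.
Solving the pair for P and N: P = 214.5 N, N = 2034 N (and f = μN = 1180 N).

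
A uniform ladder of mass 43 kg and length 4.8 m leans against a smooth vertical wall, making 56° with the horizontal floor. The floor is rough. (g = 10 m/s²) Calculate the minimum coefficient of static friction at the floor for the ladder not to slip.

ΣF_y = 0: N_floor = 43×10 = 430 N.
Torques about the foot: N_wall · 4.8 sin 56° = 43×10×2.4 cos 56° → N_wall = 145.02 N.
ΣF_x = 0: f_floor = N_wall = 145.02 N.
μ_min = f_floor / N_floor = 145.02 / 430 = 0.3373.

μ_min ≈ 0.337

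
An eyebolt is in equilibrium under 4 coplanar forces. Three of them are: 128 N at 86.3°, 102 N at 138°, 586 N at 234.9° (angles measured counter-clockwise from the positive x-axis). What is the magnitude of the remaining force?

F ≈ 494 N

Sum the known components: ΣF_x = -404.5 N, ΣF_y = -283.5 N.
For equilibrium the remaining force must supply (−ΣF_x, −ΣF_y) = (404.5, 283.5) N.
Magnitude = √((404.5)² + (283.5)²) = 493.9 N; direction = atan2(283.5, 404.5) = 35.0°.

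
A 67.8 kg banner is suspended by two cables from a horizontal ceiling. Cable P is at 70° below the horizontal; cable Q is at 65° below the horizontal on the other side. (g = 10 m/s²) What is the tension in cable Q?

T_Q ≈ 328 N

Weight W = 67.8 × 10 = 678 N acts straight down.
Horizontal: T_P cos 70° = T_Q cos 65°  →  T_P = 1.236 T_Q.
Vertical: T_P sin 70° + T_Q sin 65° = 678.
Substituting the horizontal relation into the vertical equation gives 2.067 T_Q = 678, so T_Q = 327.9 N.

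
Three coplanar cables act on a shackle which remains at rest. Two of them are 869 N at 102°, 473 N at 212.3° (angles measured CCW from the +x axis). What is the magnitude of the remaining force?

F ≈ 833 N

Sum the known components: ΣF_x = -580.5 N, ΣF_y = 597.3 N.
For equilibrium the remaining force must supply (−ΣF_x, −ΣF_y) = (580.5, -597.3) N.
Magnitude = √((580.5)² + (-597.3)²) = 832.9 N; direction = atan2(-597.3, 580.5) = 314.2°.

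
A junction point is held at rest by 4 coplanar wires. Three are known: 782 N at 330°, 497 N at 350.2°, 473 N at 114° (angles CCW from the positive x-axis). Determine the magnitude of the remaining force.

F ≈ 976 N

Sum the known components: ΣF_x = 974.6 N, ΣF_y = -43.49 N.
For equilibrium the remaining force must supply (−ΣF_x, −ΣF_y) = (-974.6, 43.49) N.
Magnitude = √((-974.6)² + (43.49)²) = 975.6 N; direction = atan2(43.49, -974.6) = 177.4°.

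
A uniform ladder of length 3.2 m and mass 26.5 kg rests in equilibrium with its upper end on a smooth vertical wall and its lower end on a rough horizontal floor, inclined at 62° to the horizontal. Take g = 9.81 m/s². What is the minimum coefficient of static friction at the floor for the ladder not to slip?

μ_min ≈ 0.266

ΣF_y = 0: N_floor = 26.5×9.81 = 259.97 N.
Torques about the foot: N_wall · 3.2 sin 62° = 26.5×9.81×1.6 cos 62° → N_wall = 69.113 N.
ΣF_x = 0: f_floor = N_wall = 69.113 N.
μ_min = f_floor / N_floor = 69.113 / 259.97 = 0.2659.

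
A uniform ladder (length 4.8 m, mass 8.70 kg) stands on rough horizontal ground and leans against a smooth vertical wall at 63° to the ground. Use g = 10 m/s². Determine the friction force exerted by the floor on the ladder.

f ≈ 22.2 N

Torques about the foot: N_wall · 4.8 sin 63° = 8.70×10×2.4 cos 63° → N_wall = 22.164 N.
ΣF_x = 0: f_floor = N_wall = 22.164 N.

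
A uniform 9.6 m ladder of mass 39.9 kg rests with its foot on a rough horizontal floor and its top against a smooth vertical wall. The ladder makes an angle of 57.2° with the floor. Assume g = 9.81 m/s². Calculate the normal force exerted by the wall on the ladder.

Torques about the foot: N_wall · 9.6 sin 57.2° = 39.9×9.81×4.8 cos 57.2° → N_wall = 126.13 N.

N_wall ≈ 126 N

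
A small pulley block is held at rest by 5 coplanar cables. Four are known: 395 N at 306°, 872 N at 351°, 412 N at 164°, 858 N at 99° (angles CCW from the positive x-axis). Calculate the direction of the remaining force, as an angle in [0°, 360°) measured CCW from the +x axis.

θ ≈ 222°

Sum the known components: ΣF_x = 563.2 N, ΣF_y = 505 N.
For equilibrium the remaining force must supply (−ΣF_x, −ΣF_y) = (-563.2, -505) N.
Magnitude = √((-563.2)² + (-505)²) = 756.5 N; direction = atan2(-505, -563.2) = 221.9°.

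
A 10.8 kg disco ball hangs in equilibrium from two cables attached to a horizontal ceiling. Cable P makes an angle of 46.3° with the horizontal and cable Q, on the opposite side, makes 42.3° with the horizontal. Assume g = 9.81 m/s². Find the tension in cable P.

T_P ≈ 78.4 N

Weight W = 10.8 × 9.81 = 105.9 N acts straight down.
Horizontal: T_P cos 46.3° = T_Q cos 42.3°  →  T_Q = 0.9341 T_P.
Vertical: T_P sin 46.3° + T_Q sin 42.3° = 105.9.
Substituting the horizontal relation into the vertical equation gives 1.352 T_P = 105.9, so T_P = 78.39 N.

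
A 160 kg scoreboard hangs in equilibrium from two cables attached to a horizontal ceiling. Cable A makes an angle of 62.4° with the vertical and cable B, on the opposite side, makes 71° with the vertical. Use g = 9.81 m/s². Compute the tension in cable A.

T_A ≈ 2040 N

Angles from the horizontal: cable A is 90° − 62.4° = 27.6°, cable B is 90° − 71° = 19°.
Weight W = 160 × 9.81 = 1570 N acts straight down.
Horizontal: T_A cos 27.6° = T_B cos 19°  →  T_B = 0.9373 T_A.
Vertical: T_A sin 27.6° + T_B sin 19° = 1570.
Substituting the horizontal relation into the vertical equation gives 0.7684 T_A = 1570, so T_A = 2043 N.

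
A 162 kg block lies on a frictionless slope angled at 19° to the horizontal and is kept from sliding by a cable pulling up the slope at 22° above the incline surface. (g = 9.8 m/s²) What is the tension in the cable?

T ≈ 557 N

Take axes along and perpendicular to the incline. Weight components: W sin 19° = 516.9 N down-slope, W cos 19° = 1501 N into the surface.
Along incline: T cos 22° = W sin 19° → T = 557.5 N.
Perpendicular: N = W cos 19° − T sin 22° = 1292 N.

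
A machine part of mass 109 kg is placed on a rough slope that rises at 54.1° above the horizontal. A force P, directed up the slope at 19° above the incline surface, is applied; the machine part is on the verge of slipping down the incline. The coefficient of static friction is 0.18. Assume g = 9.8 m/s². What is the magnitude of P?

On the verge of sliding down the incline, friction equals μN and acts up the slope.
Perpendicular: N + P sin 19° = W cos 54.1° = 626.4 N.
Along incline: P cos 19° + μN = W sin 54.1° with W sin 54.1° = 865.3 N.
Solving the pair for P and N: P = 848.5 N, N = 350.1 N (and f = μN = 63.02 N).

P ≈ 848 N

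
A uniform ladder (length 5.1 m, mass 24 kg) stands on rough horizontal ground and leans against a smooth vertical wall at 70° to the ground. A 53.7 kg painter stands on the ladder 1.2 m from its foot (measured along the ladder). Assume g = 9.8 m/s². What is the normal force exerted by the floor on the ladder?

N_floor ≈ 761 N

ΣF_y = 0: N_floor = 24×9.8 + 53.7×9.8 = 761.46 N.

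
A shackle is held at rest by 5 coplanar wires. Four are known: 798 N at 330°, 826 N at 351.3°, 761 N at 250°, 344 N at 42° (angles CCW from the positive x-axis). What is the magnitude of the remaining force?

Sum the known components: ΣF_x = 1503 N, ΣF_y = -1009 N.
For equilibrium the remaining force must supply (−ΣF_x, −ΣF_y) = (-1503, 1009) N.
Magnitude = √((-1503)² + (1009)²) = 1810 N; direction = atan2(1009, -1503) = 146.1°.

F ≈ 1810 N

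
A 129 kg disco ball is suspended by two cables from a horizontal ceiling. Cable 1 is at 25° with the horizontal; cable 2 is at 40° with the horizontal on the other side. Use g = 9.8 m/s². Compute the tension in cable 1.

Weight W = 129 × 9.8 = 1264 N acts straight down.
Horizontal: T_1 cos 25° = T_2 cos 40°  →  T_2 = 1.183 T_1.
Vertical: T_1 sin 25° + T_2 sin 40° = 1264.
Substituting the horizontal relation into the vertical equation gives 1.183 T_1 = 1264, so T_1 = 1069 N.

T_1 ≈ 1070 N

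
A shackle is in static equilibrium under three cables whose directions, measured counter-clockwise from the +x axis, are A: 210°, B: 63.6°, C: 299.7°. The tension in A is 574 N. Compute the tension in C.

Resolve: ΣF_x = 574 cos 210° + T_B cos 63.6° + T_C cos 299.7° = 0.
        ΣF_y = 574 sin 210° + T_B sin 63.6° + T_C sin 299.7° = 0.
The known terms sum to (-497.1, -287) N, so 0.4446 T_B + 0.4955 T_C = 497.1 and 0.8957 T_B − 0.8686 T_C = 287.
Solving simultaneously: T_B = 691.5 N, T_C = 382.7 N.

T_C ≈ 383 N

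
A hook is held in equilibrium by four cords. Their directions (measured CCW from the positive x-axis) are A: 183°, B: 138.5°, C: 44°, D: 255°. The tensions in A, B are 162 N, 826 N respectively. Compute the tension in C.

Resolve: ΣF_x = 162 cos 183° + 826 cos 138.5° + T_C cos 44° + T_D cos 255° = 0.
        ΣF_y = 162 sin 183° + 826 sin 138.5° + T_C sin 44° + T_D sin 255° = 0.
The known terms sum to (-780.4, 538.8) N, so 0.7193 T_C − 0.2588 T_D = 780.4 and 0.6947 T_C − 0.9659 T_D = -538.8.
Solving simultaneously: T_C = 1734 N, T_D = 1805 N.

T_C ≈ 1730 N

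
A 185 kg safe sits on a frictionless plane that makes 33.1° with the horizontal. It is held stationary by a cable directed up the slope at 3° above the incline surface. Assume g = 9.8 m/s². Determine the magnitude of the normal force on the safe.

N ≈ 1470 N

Take axes along and perpendicular to the incline. Weight components: W sin 33.1° = 990.1 N down-slope, W cos 33.1° = 1519 N into the surface.
Along incline: T cos 3° = W sin 33.1° → T = 991.4 N.
Perpendicular: N = W cos 33.1° − T sin 3° = 1467 N.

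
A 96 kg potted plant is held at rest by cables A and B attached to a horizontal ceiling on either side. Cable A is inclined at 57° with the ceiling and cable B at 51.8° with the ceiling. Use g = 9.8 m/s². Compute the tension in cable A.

T_A ≈ 615 N

Weight W = 96 × 9.8 = 940.8 N acts straight down.
Horizontal: T_A cos 57° = T_B cos 51.8°  →  T_B = 0.8807 T_A.
Vertical: T_A sin 57° + T_B sin 51.8° = 940.8.
Substituting the horizontal relation into the vertical equation gives 1.531 T_A = 940.8, so T_A = 614.6 N.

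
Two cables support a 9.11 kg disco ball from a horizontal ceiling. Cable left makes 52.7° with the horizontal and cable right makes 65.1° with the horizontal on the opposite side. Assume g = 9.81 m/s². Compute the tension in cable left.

Weight W = 9.11 × 9.81 = 89.37 N acts straight down.
Horizontal: T_left cos 52.7° = T_right cos 65.1°  →  T_right = 1.439 T_left.
Vertical: T_left sin 52.7° + T_right sin 65.1° = 89.37.
Substituting the horizontal relation into the vertical equation gives 2.101 T_left = 89.37, so T_left = 42.54 N.

T_left ≈ 42.5 N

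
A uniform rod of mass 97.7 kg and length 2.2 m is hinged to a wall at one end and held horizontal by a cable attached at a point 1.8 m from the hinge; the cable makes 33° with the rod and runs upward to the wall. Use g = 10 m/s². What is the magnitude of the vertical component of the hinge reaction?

Take torques about the hinge: T sin 33° · 1.8 = 97.7×10×1.1 = 1074.7 N·m.
So T = 1074.7 / (0.5446 × 1.8) = 1096.2 N.
ΣF_y = 0: H_y = (97.7×10) − T sin 33° = 977 − 597.06 = 379.94 N.

|H_y| ≈ 380 N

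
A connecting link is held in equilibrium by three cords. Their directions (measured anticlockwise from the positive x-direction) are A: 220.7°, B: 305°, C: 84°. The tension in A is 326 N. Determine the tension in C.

T_C ≈ 494 N

Resolve: ΣF_x = 326 cos 220.7° + T_B cos 305° + T_C cos 84° = 0.
        ΣF_y = 326 sin 220.7° + T_B sin 305° + T_C sin 84° = 0.
The known terms sum to (-247.2, -212.6) N, so 0.5736 T_B + 0.1045 T_C = 247.2 and -0.8192 T_B + 0.9945 T_C = 212.6.
Solving simultaneously: T_B = 340.8 N, T_C = 494.4 N.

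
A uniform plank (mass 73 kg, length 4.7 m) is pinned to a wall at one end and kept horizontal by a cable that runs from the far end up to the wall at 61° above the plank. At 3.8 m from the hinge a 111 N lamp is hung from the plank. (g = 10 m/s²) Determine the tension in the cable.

Take torques about the hinge: T sin 61° · 4.7 = 73×10×2.35 + 111×3.8 = 2137.3 N·m.
So T = 2137.3 / (0.8746 × 4.7) = 519.93 N.

T ≈ 520 N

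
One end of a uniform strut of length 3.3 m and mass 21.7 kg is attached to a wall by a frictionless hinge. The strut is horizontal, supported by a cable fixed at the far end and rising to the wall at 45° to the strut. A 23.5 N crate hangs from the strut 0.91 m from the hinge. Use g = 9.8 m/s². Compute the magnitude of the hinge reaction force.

Take torques about the hinge: T sin 45° · 3.3 = 21.7×9.8×1.65 + 23.5×0.91 = 372.27 N·m.
So T = 372.27 / (0.7071 × 3.3) = 159.54 N.
ΣF_x = 0: H_x = T cos 45° = 112.81 N.
ΣF_y = 0: H_y = (21.7×9.8 + 23.5) − T sin 45° = 236.16 − 112.81 = 123.35 N.
|H| = √(H_x² + H_y²) = √((112.81)² + (123.35)²) = 167.16 N.

|H| ≈ 167 N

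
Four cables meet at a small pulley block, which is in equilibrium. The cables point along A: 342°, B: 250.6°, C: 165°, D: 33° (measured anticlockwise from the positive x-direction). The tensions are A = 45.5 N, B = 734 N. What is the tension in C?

Resolve: ΣF_x = 45.5 cos 342° + 734 cos 250.6° + T_C cos 165° + T_D cos 33° = 0.
        ΣF_y = 45.5 sin 342° + 734 sin 250.6° + T_C sin 165° + T_D sin 33° = 0.
The known terms sum to (-200.5, -706.4) N, so -0.9659 T_C + 0.8387 T_D = 200.5 and 0.2588 T_C + 0.5446 T_D = 706.4.
Solving simultaneously: T_C = 650.2 N, T_D = 988 N.

T_C ≈ 650 N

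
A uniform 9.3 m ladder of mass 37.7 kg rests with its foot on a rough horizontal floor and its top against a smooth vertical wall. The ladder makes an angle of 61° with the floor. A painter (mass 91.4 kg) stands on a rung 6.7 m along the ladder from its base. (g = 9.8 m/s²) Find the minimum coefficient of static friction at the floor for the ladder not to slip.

ΣF_y = 0: N_floor = 37.7×9.8 + 91.4×9.8 = 1265.2 N.
Torques about the foot: N_wall · 9.3 sin 61° = 37.7×9.8×4.65 cos 61° + 91.4×9.8×6.7 cos 61° → N_wall = 460.1 N.
ΣF_x = 0: f_floor = N_wall = 460.1 N.
μ_min = f_floor / N_floor = 460.1 / 1265.2 = 0.3637.

μ_min ≈ 0.364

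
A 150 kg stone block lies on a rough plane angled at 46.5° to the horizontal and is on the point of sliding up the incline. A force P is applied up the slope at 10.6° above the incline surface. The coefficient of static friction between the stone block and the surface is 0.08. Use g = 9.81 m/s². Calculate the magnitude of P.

On the verge of sliding up the incline, friction equals μN and acts down the slope.
Perpendicular: N + P sin 10.6° = W cos 46.5° = 1013 N.
Along incline: P cos 10.6° = W sin 46.5° + μN  with W sin 46.5° = 1067 N.
Solving the pair for P and N: P = 1151 N, N = 801.2 N (and f = μN = 64.09 N).

P ≈ 1150 N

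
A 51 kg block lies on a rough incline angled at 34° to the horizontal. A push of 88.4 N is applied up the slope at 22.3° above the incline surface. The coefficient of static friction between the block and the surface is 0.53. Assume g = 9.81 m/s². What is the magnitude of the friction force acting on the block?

f ≈ 198 N

Axes along / perpendicular to the incline. W sin 34° = 279.8 N down-slope; W cos 34° = 414.8 N into the surface.
Perpendicular: N = W cos 34° − P sin 22.3° = 414.8 − 33.54 = 381.2 N.
Along incline: P cos 22.3° + f = W sin 34° (friction acts up-slope) → f = 279.8 − 81.79 = 198 N.
|f| = 198 N ≤ μN = 202.1 N, so the block is indeed static.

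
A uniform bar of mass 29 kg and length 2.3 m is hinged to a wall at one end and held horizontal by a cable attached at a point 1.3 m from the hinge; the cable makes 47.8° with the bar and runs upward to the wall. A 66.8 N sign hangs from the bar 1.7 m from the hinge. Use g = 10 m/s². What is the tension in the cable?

Take torques about the hinge: T sin 47.8° · 1.3 = 29×10×1.15 + 66.8×1.7 = 447.06 N·m.
So T = 447.06 / (0.7408 × 1.3) = 464.21 N.

T ≈ 464 N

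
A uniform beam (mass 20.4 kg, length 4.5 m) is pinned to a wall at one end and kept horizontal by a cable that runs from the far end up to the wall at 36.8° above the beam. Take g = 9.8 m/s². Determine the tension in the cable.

Take torques about the hinge: T sin 36.8° · 4.5 = 20.4×9.8×2.25 = 449.82 N·m.
So T = 449.82 / (0.5990 × 4.5) = 166.87 N.

T ≈ 167 N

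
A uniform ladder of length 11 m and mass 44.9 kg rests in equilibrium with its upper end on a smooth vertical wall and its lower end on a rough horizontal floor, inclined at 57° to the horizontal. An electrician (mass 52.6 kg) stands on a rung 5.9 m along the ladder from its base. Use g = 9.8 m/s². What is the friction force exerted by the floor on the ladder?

Torques about the foot: N_wall · 11 sin 57° = 44.9×9.8×5.5 cos 57° + 52.6×9.8×5.9 cos 57° → N_wall = 322.43 N.
ΣF_x = 0: f_floor = N_wall = 322.43 N.

f ≈ 322 N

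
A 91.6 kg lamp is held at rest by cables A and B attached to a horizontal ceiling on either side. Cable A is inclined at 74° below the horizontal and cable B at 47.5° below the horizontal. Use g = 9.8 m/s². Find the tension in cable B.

T_B ≈ 290 N

Weight W = 91.6 × 9.8 = 897.7 N acts straight down.
Horizontal: T_A cos 74° = T_B cos 47.5°  →  T_A = 2.451 T_B.
Vertical: T_A sin 74° + T_B sin 47.5° = 897.7.
Substituting the horizontal relation into the vertical equation gives 3.093 T_B = 897.7, so T_B = 290.2 N.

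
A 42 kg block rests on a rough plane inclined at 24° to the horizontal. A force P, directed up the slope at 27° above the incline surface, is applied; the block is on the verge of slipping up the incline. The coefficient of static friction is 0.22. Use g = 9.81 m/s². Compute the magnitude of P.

P ≈ 253 N

On the verge of sliding up the incline, friction equals μN and acts down the slope.
Perpendicular: N + P sin 27° = W cos 24° = 376.4 N.
Along incline: P cos 27° = W sin 24° + μN  with W sin 24° = 167.6 N.
Solving the pair for P and N: P = 252.7 N, N = 261.7 N (and f = μN = 57.57 N).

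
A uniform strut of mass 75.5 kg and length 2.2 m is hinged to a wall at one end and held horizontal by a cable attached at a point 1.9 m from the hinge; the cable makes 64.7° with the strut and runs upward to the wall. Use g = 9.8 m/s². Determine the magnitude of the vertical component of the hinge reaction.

|H_y| ≈ 312 N

Take torques about the hinge: T sin 64.7° · 1.9 = 75.5×9.8×1.1 = 813.89 N·m.
So T = 813.89 / (0.9041 × 1.9) = 473.81 N.
ΣF_y = 0: H_y = (75.5×9.8) − T sin 64.7° = 739.9 − 428.36 = 311.54 N.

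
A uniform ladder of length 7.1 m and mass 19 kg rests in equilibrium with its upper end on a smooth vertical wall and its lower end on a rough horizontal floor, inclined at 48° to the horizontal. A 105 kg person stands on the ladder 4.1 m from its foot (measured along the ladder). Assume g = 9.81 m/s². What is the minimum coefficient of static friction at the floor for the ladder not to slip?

μ_min ≈ 0.509

ΣF_y = 0: N_floor = 19×9.81 + 105×9.81 = 1216.4 N.
Torques about the foot: N_wall · 7.1 sin 48° = 19×9.81×3.55 cos 48° + 105×9.81×4.1 cos 48° → N_wall = 619.49 N.
ΣF_x = 0: f_floor = N_wall = 619.49 N.
μ_min = f_floor / N_floor = 619.49 / 1216.4 = 0.5093.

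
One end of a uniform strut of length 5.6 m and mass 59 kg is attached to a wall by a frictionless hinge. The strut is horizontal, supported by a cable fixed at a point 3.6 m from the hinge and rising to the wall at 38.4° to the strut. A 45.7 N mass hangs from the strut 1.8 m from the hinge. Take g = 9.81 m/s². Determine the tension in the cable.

Take torques about the hinge: T sin 38.4° · 3.6 = 59×9.81×2.8 + 45.7×1.8 = 1702.9 N·m.
So T = 1702.9 / (0.6211 × 3.6) = 761.53 N.

T ≈ 762 N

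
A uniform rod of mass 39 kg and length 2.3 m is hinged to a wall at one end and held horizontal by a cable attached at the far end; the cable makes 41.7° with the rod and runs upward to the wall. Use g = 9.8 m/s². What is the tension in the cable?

Take torques about the hinge: T sin 41.7° · 2.3 = 39×9.8×1.15 = 439.53 N·m.
So T = 439.53 / (0.6652 × 2.3) = 287.27 N.

T ≈ 287 N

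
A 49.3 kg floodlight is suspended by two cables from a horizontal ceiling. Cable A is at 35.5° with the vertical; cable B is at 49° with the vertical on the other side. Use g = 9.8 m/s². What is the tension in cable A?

T_A ≈ 366 N

Angles from the horizontal: cable A is 90° − 35.5° = 54.5°, cable B is 90° − 49° = 41°.
Weight W = 49.3 × 9.8 = 483.1 N acts straight down.
Horizontal: T_A cos 54.5° = T_B cos 41°  →  T_B = 0.7694 T_A.
Vertical: T_A sin 54.5° + T_B sin 41° = 483.1.
Substituting the horizontal relation into the vertical equation gives 1.319 T_A = 483.1, so T_A = 366.3 N.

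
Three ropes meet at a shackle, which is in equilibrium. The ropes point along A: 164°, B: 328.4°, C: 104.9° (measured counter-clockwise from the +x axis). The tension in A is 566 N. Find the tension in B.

T_B ≈ 706 N

Resolve: ΣF_x = 566 cos 164° + T_B cos 328.4° + T_C cos 104.9° = 0.
        ΣF_y = 566 sin 164° + T_B sin 328.4° + T_C sin 104.9° = 0.
The known terms sum to (-544.1, 156) N, so 0.8517 T_B − 0.2571 T_C = 544.1 and -0.5240 T_B + 0.9664 T_C = -156.
Solving simultaneously: T_B = 705.5 N, T_C = 221.1 N.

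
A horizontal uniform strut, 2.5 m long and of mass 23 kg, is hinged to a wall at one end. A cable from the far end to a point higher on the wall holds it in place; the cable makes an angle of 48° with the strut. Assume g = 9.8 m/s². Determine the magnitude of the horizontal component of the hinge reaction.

Take torques about the hinge: T sin 48° · 2.5 = 23×9.8×1.25 = 281.75 N·m.
So T = 281.75 / (0.7431 × 2.5) = 151.65 N.
ΣF_x = 0: H_x = T cos 48° = 101.48 N.

H_x ≈ 101 N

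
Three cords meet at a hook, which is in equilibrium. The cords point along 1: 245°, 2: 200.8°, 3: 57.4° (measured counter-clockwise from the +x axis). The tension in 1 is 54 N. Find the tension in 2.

Resolve: ΣF_x = 54 cos 245° + T_2 cos 200.8° + T_3 cos 57.4° = 0.
        ΣF_y = 54 sin 245° + T_2 sin 200.8° + T_3 sin 57.4° = 0.
The known terms sum to (-22.82, -48.94) N, so -0.9348 T_2 + 0.5388 T_3 = 22.82 and -0.3551 T_2 + 0.8425 T_3 = 48.94.
Solving simultaneously: T_2 = 11.98 N, T_3 = 63.14 N.

T_2 ≈ 12 N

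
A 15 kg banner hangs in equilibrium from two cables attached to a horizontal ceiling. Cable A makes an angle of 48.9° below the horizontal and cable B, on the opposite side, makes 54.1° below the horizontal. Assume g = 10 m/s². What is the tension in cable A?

T_A ≈ 90.3 N

Weight W = 15 × 10 = 150 N acts straight down.
Horizontal: T_A cos 48.9° = T_B cos 54.1°  →  T_B = 1.121 T_A.
Vertical: T_A sin 48.9° + T_B sin 54.1° = 150.
Substituting the horizontal relation into the vertical equation gives 1.662 T_A = 150, so T_A = 90.27 N.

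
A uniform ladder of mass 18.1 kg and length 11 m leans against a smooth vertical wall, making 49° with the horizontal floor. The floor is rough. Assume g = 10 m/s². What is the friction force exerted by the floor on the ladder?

Torques about the foot: N_wall · 11 sin 49° = 18.1×10×5.5 cos 49° → N_wall = 78.67 N.
ΣF_x = 0: f_floor = N_wall = 78.67 N.

f ≈ 78.7 N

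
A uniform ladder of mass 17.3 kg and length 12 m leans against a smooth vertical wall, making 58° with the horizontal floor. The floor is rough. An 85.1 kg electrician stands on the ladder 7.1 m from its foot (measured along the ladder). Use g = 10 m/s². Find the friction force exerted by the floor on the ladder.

f ≈ 369 N

Torques about the foot: N_wall · 12 sin 58° = 17.3×10×6 cos 58° + 85.1×10×7.1 cos 58° → N_wall = 368.68 N.
ΣF_x = 0: f_floor = N_wall = 368.68 N.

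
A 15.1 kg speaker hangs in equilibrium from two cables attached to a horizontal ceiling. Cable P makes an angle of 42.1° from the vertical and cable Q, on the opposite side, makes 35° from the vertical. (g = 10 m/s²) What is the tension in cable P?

T_P ≈ 88.9 N

Angles from the horizontal: cable P is 90° − 42.1° = 47.9°, cable Q is 90° − 35° = 55°.
Weight W = 15.1 × 10 = 151 N acts straight down.
Horizontal: T_P cos 47.9° = T_Q cos 55°  →  T_Q = 1.169 T_P.
Vertical: T_P sin 47.9° + T_Q sin 55° = 151.
Substituting the horizontal relation into the vertical equation gives 1.699 T_P = 151, so T_P = 88.85 N.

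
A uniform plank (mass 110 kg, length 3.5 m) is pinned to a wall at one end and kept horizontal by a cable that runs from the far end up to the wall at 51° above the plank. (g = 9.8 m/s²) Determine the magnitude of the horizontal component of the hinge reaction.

Take torques about the hinge: T sin 51° · 3.5 = 110×9.8×1.75 = 1886.5 N·m.
So T = 1886.5 / (0.7771 × 3.5) = 693.56 N.
ΣF_x = 0: H_x = T cos 51° = 436.47 N.

H_x ≈ 436 N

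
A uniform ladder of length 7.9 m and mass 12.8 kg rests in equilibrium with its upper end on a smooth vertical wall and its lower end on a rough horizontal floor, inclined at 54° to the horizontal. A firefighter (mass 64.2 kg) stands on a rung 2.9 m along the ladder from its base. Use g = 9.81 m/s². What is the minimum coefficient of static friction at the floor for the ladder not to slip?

ΣF_y = 0: N_floor = 12.8×9.81 + 64.2×9.81 = 755.37 N.
Torques about the foot: N_wall · 7.9 sin 54° = 12.8×9.81×3.95 cos 54° + 64.2×9.81×2.9 cos 54° → N_wall = 213.59 N.
ΣF_x = 0: f_floor = N_wall = 213.59 N.
μ_min = f_floor / N_floor = 213.59 / 755.37 = 0.2828.

μ_min ≈ 0.283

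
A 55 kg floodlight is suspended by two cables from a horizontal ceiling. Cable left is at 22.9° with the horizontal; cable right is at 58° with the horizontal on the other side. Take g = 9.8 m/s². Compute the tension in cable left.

T_left ≈ 289 N

Weight W = 55 × 9.8 = 539 N acts straight down.
Horizontal: T_left cos 22.9° = T_right cos 58°  →  T_right = 1.738 T_left.
Vertical: T_left sin 22.9° + T_right sin 58° = 539.
Substituting the horizontal relation into the vertical equation gives 1.863 T_left = 539, so T_left = 289.3 N.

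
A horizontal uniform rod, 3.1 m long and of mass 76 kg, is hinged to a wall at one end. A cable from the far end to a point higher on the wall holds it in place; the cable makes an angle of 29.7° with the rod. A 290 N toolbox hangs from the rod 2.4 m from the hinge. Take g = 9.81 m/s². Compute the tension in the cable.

T ≈ 1210 N

Take torques about the hinge: T sin 29.7° · 3.1 = 76×9.81×1.55 + 290×2.4 = 1851.6 N·m.
So T = 1851.6 / (0.4955 × 3.1) = 1205.5 N.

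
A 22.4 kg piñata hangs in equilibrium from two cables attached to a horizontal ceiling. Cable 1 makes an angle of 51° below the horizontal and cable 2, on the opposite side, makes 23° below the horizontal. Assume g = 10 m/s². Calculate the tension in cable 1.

Weight W = 22.4 × 10 = 224 N acts straight down.
Horizontal: T_1 cos 51° = T_2 cos 23°  →  T_2 = 0.6837 T_1.
Vertical: T_1 sin 51° + T_2 sin 23° = 224.
Substituting the horizontal relation into the vertical equation gives 1.044 T_1 = 224, so T_1 = 214.5 N.

T_1 ≈ 215 N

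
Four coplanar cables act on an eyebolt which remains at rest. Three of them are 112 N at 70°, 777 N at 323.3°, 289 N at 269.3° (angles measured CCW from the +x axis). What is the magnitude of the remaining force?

Sum the known components: ΣF_x = 657.8 N, ΣF_y = -648.1 N.
For equilibrium the remaining force must supply (−ΣF_x, −ΣF_y) = (-657.8, 648.1) N.
Magnitude = √((-657.8)² + (648.1)²) = 923.4 N; direction = atan2(648.1, -657.8) = 135.4°.

F ≈ 923 N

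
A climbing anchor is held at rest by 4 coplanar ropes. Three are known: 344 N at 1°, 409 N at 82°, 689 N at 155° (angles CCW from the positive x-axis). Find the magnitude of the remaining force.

Sum the known components: ΣF_x = -223.6 N, ΣF_y = 702.2 N.
For equilibrium the remaining force must supply (−ΣF_x, −ΣF_y) = (223.6, -702.2) N.
Magnitude = √((223.6)² + (-702.2)²) = 736.9 N; direction = atan2(-702.2, 223.6) = 287.7°.

F ≈ 737 N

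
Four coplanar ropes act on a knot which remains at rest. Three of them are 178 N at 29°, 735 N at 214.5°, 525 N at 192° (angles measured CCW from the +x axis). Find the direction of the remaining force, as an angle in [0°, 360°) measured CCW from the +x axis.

Sum the known components: ΣF_x = -963.6 N, ΣF_y = -439.2 N.
For equilibrium the remaining force must supply (−ΣF_x, −ΣF_y) = (963.6, 439.2) N.
Magnitude = √((963.6)² + (439.2)²) = 1059 N; direction = atan2(439.2, 963.6) = 24.5°.

θ ≈ 24.5°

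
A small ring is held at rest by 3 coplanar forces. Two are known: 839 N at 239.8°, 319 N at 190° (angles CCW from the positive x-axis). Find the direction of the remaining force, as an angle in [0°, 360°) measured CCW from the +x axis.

Sum the known components: ΣF_x = -736.2 N, ΣF_y = -780.5 N.
For equilibrium the remaining force must supply (−ΣF_x, −ΣF_y) = (736.2, 780.5) N.
Magnitude = √((736.2)² + (780.5)²) = 1073 N; direction = atan2(780.5, 736.2) = 46.7°.

θ ≈ 46.7°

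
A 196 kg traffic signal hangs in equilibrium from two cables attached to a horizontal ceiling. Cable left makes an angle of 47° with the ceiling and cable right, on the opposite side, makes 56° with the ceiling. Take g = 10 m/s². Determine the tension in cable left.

Weight W = 196 × 10 = 1960 N acts straight down.
Horizontal: T_left cos 47° = T_right cos 56°  →  T_right = 1.22 T_left.
Vertical: T_left sin 47° + T_right sin 56° = 1960.
Substituting the horizontal relation into the vertical equation gives 1.742 T_left = 1960, so T_left = 1125 N.

T_left ≈ 1120 N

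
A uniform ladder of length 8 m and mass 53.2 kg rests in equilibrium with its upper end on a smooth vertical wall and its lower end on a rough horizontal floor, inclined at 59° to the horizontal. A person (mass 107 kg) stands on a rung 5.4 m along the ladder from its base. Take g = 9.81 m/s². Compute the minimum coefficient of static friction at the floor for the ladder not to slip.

ΣF_y = 0: N_floor = 53.2×9.81 + 107×9.81 = 1571.6 N.
Torques about the foot: N_wall · 8 sin 59° = 53.2×9.81×4 cos 59° + 107×9.81×5.4 cos 59° → N_wall = 582.52 N.
ΣF_x = 0: f_floor = N_wall = 582.52 N.
μ_min = f_floor / N_floor = 582.52 / 1571.6 = 0.3707.

μ_min ≈ 0.371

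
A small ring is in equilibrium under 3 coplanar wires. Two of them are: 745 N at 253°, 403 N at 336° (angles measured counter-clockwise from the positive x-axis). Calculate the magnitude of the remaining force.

Sum the known components: ΣF_x = 150.3 N, ΣF_y = -876.4 N.
For equilibrium the remaining force must supply (−ΣF_x, −ΣF_y) = (-150.3, 876.4) N.
Magnitude = √((-150.3)² + (876.4)²) = 889.2 N; direction = atan2(876.4, -150.3) = 99.7°.

F ≈ 889 N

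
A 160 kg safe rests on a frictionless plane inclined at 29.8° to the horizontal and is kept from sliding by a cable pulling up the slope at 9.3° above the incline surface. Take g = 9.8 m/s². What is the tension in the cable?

T ≈ 790 N

Take axes along and perpendicular to the incline. Weight components: W sin 29.8° = 779.3 N down-slope, W cos 29.8° = 1361 N into the surface.
Along incline: T cos 9.3° = W sin 29.8° → T = 789.6 N.
Perpendicular: N = W cos 29.8° − T sin 9.3° = 1233 N.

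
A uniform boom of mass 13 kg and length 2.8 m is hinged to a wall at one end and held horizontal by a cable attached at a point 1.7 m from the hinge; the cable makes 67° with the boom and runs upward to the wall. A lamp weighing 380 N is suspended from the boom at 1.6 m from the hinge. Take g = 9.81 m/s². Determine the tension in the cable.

T ≈ 503 N

Take torques about the hinge: T sin 67° · 1.7 = 13×9.81×1.4 + 380×1.6 = 786.54 N·m.
So T = 786.54 / (0.9205 × 1.7) = 502.63 N.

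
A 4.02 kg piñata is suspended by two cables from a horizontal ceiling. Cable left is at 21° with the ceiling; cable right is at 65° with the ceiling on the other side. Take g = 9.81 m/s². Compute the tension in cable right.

Weight W = 4.02 × 9.81 = 39.44 N acts straight down.
Horizontal: T_left cos 21° = T_right cos 65°  →  T_left = 0.4527 T_right.
Vertical: T_left sin 21° + T_right sin 65° = 39.44.
Substituting the horizontal relation into the vertical equation gives 1.069 T_right = 39.44, so T_right = 36.91 N.

T_right ≈ 36.9 N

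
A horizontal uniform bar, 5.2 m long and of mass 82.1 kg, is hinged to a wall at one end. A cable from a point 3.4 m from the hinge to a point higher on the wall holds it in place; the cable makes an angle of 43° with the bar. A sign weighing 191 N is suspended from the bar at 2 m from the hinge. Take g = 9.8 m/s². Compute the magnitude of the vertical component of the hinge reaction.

|H_y| ≈ 268 N

Take torques about the hinge: T sin 43° · 3.4 = 82.1×9.8×2.6 + 191×2 = 2473.9 N·m.
So T = 2473.9 / (0.6820 × 3.4) = 1066.9 N.
ΣF_y = 0: H_y = (82.1×9.8 + 191) − T sin 43° = 995.58 − 727.62 = 267.96 N.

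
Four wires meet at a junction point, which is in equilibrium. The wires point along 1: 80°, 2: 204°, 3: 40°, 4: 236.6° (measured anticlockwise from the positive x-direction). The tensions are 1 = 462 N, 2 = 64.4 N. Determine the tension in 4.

T_4 ≈ 1100 N

Resolve: ΣF_x = 462 cos 80° + 64.4 cos 204° + T_3 cos 40° + T_4 cos 236.6° = 0.
        ΣF_y = 462 sin 80° + 64.4 sin 204° + T_3 sin 40° + T_4 sin 236.6° = 0.
The known terms sum to (21.39, 428.8) N, so 0.7660 T_3 − 0.5505 T_4 = -21.39 and 0.6428 T_3 − 0.8348 T_4 = -428.8.
Solving simultaneously: T_3 = 763.7 N, T_4 = 1102 N.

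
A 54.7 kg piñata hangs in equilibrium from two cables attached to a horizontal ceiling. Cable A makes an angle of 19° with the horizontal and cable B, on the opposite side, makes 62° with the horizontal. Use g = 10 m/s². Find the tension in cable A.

Weight W = 54.7 × 10 = 547 N acts straight down.
Horizontal: T_A cos 19° = T_B cos 62°  →  T_B = 2.014 T_A.
Vertical: T_A sin 19° + T_B sin 62° = 547.
Substituting the horizontal relation into the vertical equation gives 2.104 T_A = 547, so T_A = 260 N.

T_A ≈ 260 N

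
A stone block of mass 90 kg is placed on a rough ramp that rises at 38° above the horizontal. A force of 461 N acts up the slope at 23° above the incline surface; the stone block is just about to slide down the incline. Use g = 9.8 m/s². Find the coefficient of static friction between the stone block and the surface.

On the verge of sliding down the incline, friction is at its maximum μN and acts up the slope.
Perpendicular to incline: N = W cos 38° − P sin 23° = 695 − 180.1 = 514.9 N.
Along incline: P cos 23° + μN = W sin 38° → μ = (W sin 38° − P cos 23°) / N = 0.2305.

μ ≈ 0.230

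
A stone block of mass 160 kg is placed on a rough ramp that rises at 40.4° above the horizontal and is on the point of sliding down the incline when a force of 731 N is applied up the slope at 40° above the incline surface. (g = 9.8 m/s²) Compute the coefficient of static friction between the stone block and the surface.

μ ≈ 0.630

On the verge of sliding down the incline, friction is at its maximum μN and acts up the slope.
Perpendicular to incline: N = W cos 40.4° − P sin 40° = 1194 − 469.9 = 724.2 N.
Along incline: P cos 40° + μN = W sin 40.4° → μ = (W sin 40.4° − P cos 40°) / N = 0.63.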